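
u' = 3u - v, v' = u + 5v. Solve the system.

u(t) = c_1e^(4t) + c_2te^(4t) - 2c_2e^(4t), v(t) = -c_1e^(4t) - c_2te^(4t) + c_2e^(4t)

Coefficient matrix A = [[3, -1], [1, 5]].
Characteristic polynomial det(A - λI) = λ^2 - 8λ + 16 = 0.
Single eigenvalue λ = 4 with algebraic multiplicity 2.
Eigenvector v = (1,-1); generalized eigenvector w with (A-λI)w=v is (-2,1).
General solution: e^(4t)[c_1·v + c_2·(t·v + w)].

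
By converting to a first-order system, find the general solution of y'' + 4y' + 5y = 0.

Let x_1 = y, x_2 = y'. Then x_1' = x_2 and x_2' = -5x_1 - 4x_2.
A = [[0,1],[-5,-4]]; det(A-λI) = λ^2 + 4λ + 5.
Eigenvalues λ = -2 ± i.

y(t) = K_1e^(-2t)cos(t) + K_2e^(-2t)sin(t)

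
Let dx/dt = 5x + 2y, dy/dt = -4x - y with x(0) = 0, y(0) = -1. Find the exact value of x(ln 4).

A = [[5,2],[-4,-1]]; eigenvalues λ = 3, 1.
Eigenvectors: (-1,1) for λ=3, (-1,2) for λ=1.
From the initial condition, c_1 = 1, c_2 = -1.
x(ln 4) = (1)(4^3)(-1) + (-1)(4^1)(-1) = -60.

-60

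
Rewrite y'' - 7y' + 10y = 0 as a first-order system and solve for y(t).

Let x_1 = y, x_2 = y'. Then x_1' = x_2 and x_2' = -10x_1 + 7x_2.
A = [[0,1],[-10,7]]; det(A-λI) = λ^2 - 7λ + 10.
Eigenvalues λ = 5, 2 with eigenvectors (1,5), (1,2).

y(t) = K_1e^(5t) + K_2e^(2t)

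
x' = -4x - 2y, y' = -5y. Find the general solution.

x(t) = 2c_1e^(-5t) + c_2e^(-4t), y(t) = c_1e^(-5t)

Coefficient matrix A = [[-4, -2], [0, -5]].
Characteristic polynomial det(A - λI) = λ^2 + 9λ + 20 = 0.
Eigenvalues λ = -5, -4.
For λ=-5: (A-λI) row 1 is [1, -2], so an eigenvector is (2, 1).
For λ=-4: (A-λI) row 1 is [0, -2], so an eigenvector is (1, 0).
General solution: c_1e^(-5t)(2,1) + c_2e^(-4t)(1,0).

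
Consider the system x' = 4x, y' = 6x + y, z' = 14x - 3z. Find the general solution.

x(t) = c_3e^(4t), y(t) = c_2e^(t) + 2c_3e^(4t), z(t) = c_1e^(-3t) + 2c_3e^(4t)

Coefficient matrix A = [[4, 0, 0], [6, 1, 0], [14, 0, -3]].
det(A - λI) = 0 gives eigenvalues λ = -3, 1, 4.
For λ=-3: eigenvector (0,0,1).
For λ=1: eigenvector (0,1,0).
For λ=4: eigenvector (1,2,2).
General solution: c_1e^(-3t)(0,0,1) + c_2e^(t)(0,1,0) + c_3e^(4t)(1,2,2).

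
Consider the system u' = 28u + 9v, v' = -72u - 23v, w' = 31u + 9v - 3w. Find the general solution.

Coefficient matrix A = [[28, 9, 0], [-72, -23, 0], [31, 9, -3]].
det(A - λI) = 0 gives eigenvalues λ = -3, 1, 4.
For λ=-3: eigenvector (0,0,1).
For λ=1: eigenvector (-1,3,-1).
For λ=4: eigenvector (3,-8,3).
General solution: C_1e^(-3t)(0,0,1) + C_2e^(t)(-1,3,-1) + C_3e^(4t)(3,-8,3).

u(t) = -C_2e^(t) + 3C_3e^(4t), v(t) = 3C_2e^(t) - 8C_3e^(4t), w(t) = C_1e^(-3t) - C_2e^(t) + 3C_3e^(4t)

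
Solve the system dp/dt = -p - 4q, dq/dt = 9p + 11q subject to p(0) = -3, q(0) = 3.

Coefficient matrix A = [[-1, -4], [9, 11]].
Characteristic polynomial det(A - λI) = λ^2 - 10λ + 25 = 0.
Single eigenvalue λ = 5 with algebraic multiplicity 2.
Eigenvector v = (-2,3); generalized eigenvector w with (A-λI)w=v is (-1,2).
General solution: e^(5t)[C_1·v + C_2·(t·v + w)].
Applying p(0)=-3, q(0)=3 gives C_1=3, C_2=-3.

p(t) = 6te^(5t) - 3e^(5t), q(t) = -9te^(5t) + 3e^(5t)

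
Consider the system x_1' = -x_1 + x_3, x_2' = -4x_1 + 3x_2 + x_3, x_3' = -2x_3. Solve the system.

Coefficient matrix A = [[-1, 0, 1], [-4, 3, 1], [0, 0, -2]].
det(A - λI) = 0 gives eigenvalues λ = -1, 3, -2.
For λ=-1: eigenvector (1,1,0).
For λ=3: eigenvector (0,1,0).
For λ=-2: eigenvector (-1,-1,1).
General solution: K_1e^(-t)(1,1,0) + K_2e^(3t)(0,1,0) + K_3e^(-2t)(-1,-1,1).

x_1(t) = K_1e^(-t) - K_3e^(-2t), x_2(t) = K_1e^(-t) + K_2e^(3t) - K_3e^(-2t), x_3(t) = K_3e^(-2t)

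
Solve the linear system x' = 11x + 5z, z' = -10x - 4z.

x(t) = -C_1e^(t) - C_2e^(6t), z(t) = 2C_1e^(t) + C_2e^(6t)

Coefficient matrix A = [[11, 5], [-10, -4]].
Characteristic polynomial det(A - λI) = λ^2 - 7λ + 6 = 0.
Eigenvalues λ = 1, 6.
For λ=1: (A-λI) row 1 is [10, 5], so an eigenvector is (-1, 2).
For λ=6: (A-λI) row 1 is [5, 5], so an eigenvector is (-1, 1).
General solution: C_1e^(t)(-1,2) + C_2e^(6t)(-1,1).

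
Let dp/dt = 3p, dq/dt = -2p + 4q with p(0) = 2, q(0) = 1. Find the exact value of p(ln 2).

A = [[3,0],[-2,4]]; eigenvalues λ = 3, 4.
Eigenvectors: (-1,-2) for λ=3, (0,1) for λ=4.
From the initial condition, c_1 = -2, c_2 = -3.
p(ln 2) = (-2)(2^3)(-1) + (-3)(2^4)(0) = 16.

16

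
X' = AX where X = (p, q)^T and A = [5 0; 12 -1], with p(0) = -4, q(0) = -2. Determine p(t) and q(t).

Coefficient matrix A = [[5, 0], [12, -1]].
Characteristic polynomial det(A - λI) = λ^2 - 4λ - 5 = 0.
Eigenvalues λ = -1, 5.
For λ=-1: (A-λI) row 1 is [6, 0], so an eigenvector is (0, -1).
For λ=5: (A-λI) row 2 is [12, -6], so an eigenvector is (1, 2).
General solution: c_1e^(-t)(0,-1) + c_2e^(5t)(1,2).
Applying p(0)=-4, q(0)=-2 gives c_1=-6, c_2=-4.

p(t) = -4e^(5t), q(t) = -8e^(5t) + 6e^(-t)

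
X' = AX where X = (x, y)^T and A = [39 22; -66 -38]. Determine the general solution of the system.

x(t) = -c_1e^(-5t) + 2c_2e^(6t), y(t) = 2c_1e^(-5t) - 3c_2e^(6t)

Coefficient matrix A = [[39, 22], [-66, -38]].
Characteristic polynomial det(A - λI) = λ^2 - λ - 30 = 0.
Eigenvalues λ = -5, 6.
For λ=-5: (A-λI) row 1 is [44, 22], so an eigenvector is (-1, 2).
For λ=6: (A-λI) row 1 is [33, 22], so an eigenvector is (2, -3).
General solution: c_1e^(-5t)(-1,2) + c_2e^(6t)(2,-3).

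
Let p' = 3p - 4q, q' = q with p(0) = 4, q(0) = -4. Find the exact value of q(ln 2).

-8

A = [[3,-4],[0,1]]; eigenvalues λ = 1, 3.
Eigenvectors: (-2,-1) for λ=1, (-1,0) for λ=3.
From the initial condition, c_1 = 4, c_2 = -12.
q(ln 2) = (4)(2^1)(-1) + (-12)(2^3)(0) = -8.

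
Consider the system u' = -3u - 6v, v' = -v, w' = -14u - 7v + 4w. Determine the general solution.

u(t) = -3C_2e^(-t) + C_3e^(-3t), v(t) = C_2e^(-t), w(t) = C_1e^(4t) - 7C_2e^(-t) + 2C_3e^(-3t)

Coefficient matrix A = [[-3, -6, 0], [0, -1, 0], [-14, -7, 4]].
det(A - λI) = 0 gives eigenvalues λ = 4, -1, -3.
For λ=4: eigenvector (0,0,1).
For λ=-1: eigenvector (-3,1,-7).
For λ=-3: eigenvector (1,0,2).
General solution: C_1e^(4t)(0,0,1) + C_2e^(-t)(-3,1,-7) + C_3e^(-3t)(1,0,2).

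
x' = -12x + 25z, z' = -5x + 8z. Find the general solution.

Coefficient matrix A = [[-12, 25], [-5, 8]].
Characteristic polynomial det(A - λI) = λ^2 + 4λ + 29 = 0.
Eigenvalues λ = -2 ± 5i (complex conjugate pair).
For λ=-2+5i: an eigenvector is (2,1) - i(1,0) = (2 - i, 1).
A real fundamental pair from Re and Im of e^((-2+5i)t)v: X_1 = e^(-2t)(cos(5t)·(2,1) + sin(5t)·(1,0)), X_2 = e^(-2t)(sin(5t)·(2,1) - cos(5t)·(1,0)).
General solution: C_1X_1 + C_2X_2.

x(t) = C_1e^(-2t)sin(5t) + 2C_1e^(-2t)cos(5t) + 2C_2e^(-2t)sin(5t) - C_2e^(-2t)cos(5t), z(t) = C_1e^(-2t)cos(5t) + C_2e^(-2t)sin(5t)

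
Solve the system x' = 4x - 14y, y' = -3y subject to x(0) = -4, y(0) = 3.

x(t) = -10e^(4t) + 6e^(-3t), y(t) = 3e^(-3t)

Coefficient matrix A = [[4, -14], [0, -3]].
Characteristic polynomial det(A - λI) = λ^2 - λ - 12 = 0.
Eigenvalues λ = -3, 4.
For λ=-3: (A-λI) row 1 is [7, -14], so an eigenvector is (2, 1).
For λ=4: (A-λI) row 1 is [0, -14], so an eigenvector is (-1, 0).
General solution: K_1e^(-3t)(2,1) + K_2e^(4t)(-1,0).
Applying x(0)=-4, y(0)=3 gives K_1=3, K_2=10.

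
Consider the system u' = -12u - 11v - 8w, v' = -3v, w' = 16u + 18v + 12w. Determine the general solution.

u(t) = -K_1e^(4t) - 3K_2e^(-3t) - K_3e^(-4t), v(t) = K_2e^(-3t), w(t) = 2K_1e^(4t) + 2K_2e^(-3t) + K_3e^(-4t)

Coefficient matrix A = [[-12, -11, -8], [0, -3, 0], [16, 18, 12]].
det(A - λI) = 0 gives eigenvalues λ = 4, -3, -4.
For λ=4: eigenvector (-1,0,2).
For λ=-3: eigenvector (-3,1,2).
For λ=-4: eigenvector (-1,0,1).
General solution: K_1e^(4t)(-1,0,2) + K_2e^(-3t)(-3,1,2) + K_3e^(-4t)(-1,0,1).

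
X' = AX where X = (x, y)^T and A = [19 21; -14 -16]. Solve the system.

x(t) = c_1e^(-2t) + 3c_2e^(5t), y(t) = -c_1e^(-2t) - 2c_2e^(5t)

Coefficient matrix A = [[19, 21], [-14, -16]].
Characteristic polynomial det(A - λI) = λ^2 - 3λ - 10 = 0.
Eigenvalues λ = -2, 5.
For λ=-2: (A-λI) row 1 is [21, 21], so an eigenvector is (1, -1).
For λ=5: (A-λI) row 1 is [14, 21], so an eigenvector is (3, -2).
General solution: c_1e^(-2t)(1,-1) + c_2e^(5t)(3,-2).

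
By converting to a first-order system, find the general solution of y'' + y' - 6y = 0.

y(t) = c_1e^(-3t) + c_2e^(2t)

Let x_1 = y, x_2 = y'. Then x_1' = x_2 and x_2' = 6x_1 - x_2.
A = [[0,1],[6,-1]]; det(A-λI) = λ^2 + λ - 6.
Eigenvalues λ = -3, 2 with eigenvectors (1,-3), (1,2).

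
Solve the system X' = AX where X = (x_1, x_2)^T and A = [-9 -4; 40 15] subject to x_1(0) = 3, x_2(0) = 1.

x_1(t) = -10e^(3t)sin(4t) + 3e^(3t)cos(4t), x_2(t) = 33e^(3t)sin(4t) + e^(3t)cos(4t)

Coefficient matrix A = [[-9, -4], [40, 15]].
Characteristic polynomial det(A - λI) = λ^2 - 6λ + 25 = 0.
Eigenvalues λ = 3 ± 4i (complex conjugate pair).
For λ=3+4i: an eigenvector is (-1,3) - i(0,-1) = (-1, 3 + i).
A real fundamental pair from Re and Im of e^((3+4i)t)v: X_1 = e^(3t)(cos(4t)·(-1,3) + sin(4t)·(0,-1)), X_2 = e^(3t)(sin(4t)·(-1,3) - cos(4t)·(0,-1)).
General solution: C_1X_1 + C_2X_2.
Applying x_1(0)=3, x_2(0)=1 gives C_1=-3, C_2=10.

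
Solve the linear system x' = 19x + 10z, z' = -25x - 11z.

x(t) = K_1e^(4t)sin(5t) - K_1e^(4t)cos(5t) - K_2e^(4t)sin(5t) - K_2e^(4t)cos(5t), z(t) = -K_1e^(4t)sin(5t) + 2K_1e^(4t)cos(5t) + 2K_2e^(4t)sin(5t) + K_2e^(4t)cos(5t)

Coefficient matrix A = [[19, 10], [-25, -11]].
Characteristic polynomial det(A - λI) = λ^2 - 8λ + 41 = 0.
Eigenvalues λ = 4 ± 5i (complex conjugate pair).
For λ=4+5i: an eigenvector is (-1,2) - i(1,-1) = (-1 - i, 2 + i).
A real fundamental pair from Re and Im of e^((4+5i)t)v: X_1 = e^(4t)(cos(5t)·(-1,2) + sin(5t)·(1,-1)), X_2 = e^(4t)(sin(5t)·(-1,2) - cos(5t)·(1,-1)).
General solution: K_1X_1 + K_2X_2.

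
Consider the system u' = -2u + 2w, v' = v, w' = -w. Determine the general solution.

Coefficient matrix A = [[-2, 0, 2], [0, 1, 0], [0, 0, -1]].
det(A - λI) = 0 gives eigenvalues λ = -2, 1, -1.
For λ=-2: eigenvector (1,0,0).
For λ=1: eigenvector (0,1,0).
For λ=-1: eigenvector (2,0,1).
General solution: c_1e^(-2t)(1,0,0) + c_2e^(t)(0,1,0) + c_3e^(-t)(2,0,1).

u(t) = c_1e^(-2t) + 2c_3e^(-t), v(t) = c_2e^(t), w(t) = c_3e^(-t)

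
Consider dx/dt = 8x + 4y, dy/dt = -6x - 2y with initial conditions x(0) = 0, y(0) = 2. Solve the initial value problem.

x(t) = 4e^(4t) - 4e^(2t), y(t) = -4e^(4t) + 6e^(2t)

Coefficient matrix A = [[8, 4], [-6, -2]].
Characteristic polynomial det(A - λI) = λ^2 - 6λ + 8 = 0.
Eigenvalues λ = 2, 4.
For λ=2: (A-λI) row 1 is [6, 4], so an eigenvector is (-2, 3).
For λ=4: (A-λI) row 1 is [4, 4], so an eigenvector is (-1, 1).
General solution: K_1e^(2t)(-2,3) + K_2e^(4t)(-1,1).
Applying x(0)=0, y(0)=2 gives K_1=2, K_2=-4.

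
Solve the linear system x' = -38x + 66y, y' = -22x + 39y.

x(t) = -2c_1e^(-5t) - 3c_2e^(6t), y(t) = -c_1e^(-5t) - 2c_2e^(6t)

Coefficient matrix A = [[-38, 66], [-22, 39]].
Characteristic polynomial det(A - λI) = λ^2 - λ - 30 = 0.
Eigenvalues λ = -5, 6.
For λ=-5: (A-λI) row 1 is [-33, 66], so an eigenvector is (-2, -1).
For λ=6: (A-λI) row 1 is [-44, 66], so an eigenvector is (-3, -2).
General solution: c_1e^(-5t)(-2,-1) + c_2e^(6t)(-3,-2).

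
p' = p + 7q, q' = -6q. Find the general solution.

Coefficient matrix A = [[1, 7], [0, -6]].
Characteristic polynomial det(A - λI) = λ^2 + 5λ - 6 = 0.
Eigenvalues λ = 1, -6.
For λ=1: (A-λI) row 1 is [0, 7], so an eigenvector is (1, 0).
For λ=-6: (A-λI) row 1 is [7, 7], so an eigenvector is (-1, 1).
General solution: c_1e^(t)(1,0) + c_2e^(-6t)(-1,1).

p(t) = c_1e^(t) - c_2e^(-6t), q(t) = c_2e^(-6t)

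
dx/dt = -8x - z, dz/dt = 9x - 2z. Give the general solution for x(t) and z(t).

Coefficient matrix A = [[-8, -1], [9, -2]].
Characteristic polynomial det(A - λI) = λ^2 + 10λ + 25 = 0.
Single eigenvalue λ = -5 with algebraic multiplicity 2.
Eigenvector v = (1,-3); generalized eigenvector w with (A-λI)w=v is (0,-1).
General solution: e^(-5t)[C_1·v + C_2·(t·v + w)].

x(t) = C_1e^(-5t) + C_2te^(-5t), z(t) = -3C_1e^(-5t) - 3C_2te^(-5t) - C_2e^(-5t)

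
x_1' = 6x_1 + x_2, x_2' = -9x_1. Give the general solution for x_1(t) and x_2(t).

Coefficient matrix A = [[6, 1], [-9, 0]].
Characteristic polynomial det(A - λI) = λ^2 - 6λ + 9 = 0.
Single eigenvalue λ = 3 with algebraic multiplicity 2.
Eigenvector v = (1,-3); generalized eigenvector w with (A-λI)w=v is (0,1).
General solution: e^(3t)[K_1·v + K_2·(t·v + w)].

x_1(t) = K_1e^(3t) + K_2te^(3t), x_2(t) = -3K_1e^(3t) - 3K_2te^(3t) + K_2e^(3t)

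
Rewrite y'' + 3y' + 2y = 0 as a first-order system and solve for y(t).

Let x_1 = y, x_2 = y'. Then x_1' = x_2 and x_2' = -2x_1 - 3x_2.
A = [[0,1],[-2,-3]]; det(A-λI) = λ^2 + 3λ + 2.
Eigenvalues λ = -2, -1 with eigenvectors (1,-2), (1,-1).

y(t) = K_1e^(-2t) + K_2e^(-t)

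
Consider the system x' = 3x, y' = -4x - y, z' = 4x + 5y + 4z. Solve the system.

x(t) = K_1e^(3t), y(t) = -K_1e^(3t) + K_3e^(-t), z(t) = K_1e^(3t) + K_2e^(4t) - K_3e^(-t)

Coefficient matrix A = [[3, 0, 0], [-4, -1, 0], [4, 5, 4]].
det(A - λI) = 0 gives eigenvalues λ = 3, 4, -1.
For λ=3: eigenvector (1,-1,1).
For λ=4: eigenvector (0,0,1).
For λ=-1: eigenvector (0,1,-1).
General solution: K_1e^(3t)(1,-1,1) + K_2e^(4t)(0,0,1) + K_3e^(-t)(0,1,-1).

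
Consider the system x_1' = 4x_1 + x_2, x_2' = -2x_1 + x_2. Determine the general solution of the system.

x_1(t) = -K_1e^(2t) + K_2e^(3t), x_2(t) = 2K_1e^(2t) - K_2e^(3t)

Coefficient matrix A = [[4, 1], [-2, 1]].
Characteristic polynomial det(A - λI) = λ^2 - 5λ + 6 = 0.
Eigenvalues λ = 2, 3.
For λ=2: (A-λI) row 1 is [2, 1], so an eigenvector is (-1, 2).
For λ=3: (A-λI) row 1 is [1, 1], so an eigenvector is (1, -1).
General solution: K_1e^(2t)(-1,2) + K_2e^(3t)(1,-1).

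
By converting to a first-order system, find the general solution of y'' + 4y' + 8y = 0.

Let x_1 = y, x_2 = y'. Then x_1' = x_2 and x_2' = -8x_1 - 4x_2.
A = [[0,1],[-8,-4]]; det(A-λI) = λ^2 + 4λ + 8.
Eigenvalues λ = -2 ± 2i.

y(t) = K_1e^(-2t)cos(2t) + K_2e^(-2t)sin(2t)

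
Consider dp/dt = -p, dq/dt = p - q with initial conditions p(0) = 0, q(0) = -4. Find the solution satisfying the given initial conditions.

p(t) = 0, q(t) = -4e^(-t)

Coefficient matrix A = [[-1, 0], [1, -1]].
Characteristic polynomial det(A - λI) = λ^2 + 2λ + 1 = 0.
Single eigenvalue λ = -1 with algebraic multiplicity 2.
Eigenvector v = (0,1); generalized eigenvector w with (A-λI)w=v is (1,-1).
General solution: e^(-t)[C_1·v + C_2·(t·v + w)].
Applying p(0)=0, q(0)=-4 gives C_1=-4, C_2=0.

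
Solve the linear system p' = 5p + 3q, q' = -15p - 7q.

Coefficient matrix A = [[5, 3], [-15, -7]].
Characteristic polynomial det(A - λI) = λ^2 + 2λ + 10 = 0.
Eigenvalues λ = -1 ± 3i (complex conjugate pair).
For λ=-1+3i: an eigenvector is (0,-1) - i(-1,2) = (0 + i, -1 - 2i).
A real fundamental pair from Re and Im of e^((-1+3i)t)v: X_1 = e^(-t)(cos(3t)·(0,-1) + sin(3t)·(-1,2)), X_2 = e^(-t)(sin(3t)·(0,-1) - cos(3t)·(-1,2)).
General solution: K_1X_1 + K_2X_2.

p(t) = -K_1e^(-t)sin(3t) + K_2e^(-t)cos(3t), q(t) = 2K_1e^(-t)sin(3t) - K_1e^(-t)cos(3t) - K_2e^(-t)sin(3t) - 2K_2e^(-t)cos(3t)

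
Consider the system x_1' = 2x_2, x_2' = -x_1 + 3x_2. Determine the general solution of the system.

Coefficient matrix A = [[0, 2], [-1, 3]].
Characteristic polynomial det(A - λI) = λ^2 - 3λ + 2 = 0.
Eigenvalues λ = 1, 2.
For λ=1: (A-λI) row 1 is [-1, 2], so an eigenvector is (-2, -1).
For λ=2: (A-λI) row 1 is [-2, 2], so an eigenvector is (1, 1).
General solution: C_1e^(t)(-2,-1) + C_2e^(2t)(1,1).

x_1(t) = -2C_1e^(t) + C_2e^(2t), x_2(t) = -C_1e^(t) + C_2e^(2t)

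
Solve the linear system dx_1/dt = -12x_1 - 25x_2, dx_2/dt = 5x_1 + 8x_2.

x_1(t) = -C_1e^(-2t)sin(5t) - 2C_1e^(-2t)cos(5t) - 2C_2e^(-2t)sin(5t) + C_2e^(-2t)cos(5t), x_2(t) = C_1e^(-2t)cos(5t) + C_2e^(-2t)sin(5t)

Coefficient matrix A = [[-12, -25], [5, 8]].
Characteristic polynomial det(A - λI) = λ^2 + 4λ + 29 = 0.
Eigenvalues λ = -2 ± 5i (complex conjugate pair).
For λ=-2+5i: an eigenvector is (-2,1) - i(-1,0) = (-2 + i, 1).
A real fundamental pair from Re and Im of e^((-2+5i)t)v: X_1 = e^(-2t)(cos(5t)·(-2,1) + sin(5t)·(-1,0)), X_2 = e^(-2t)(sin(5t)·(-2,1) - cos(5t)·(-1,0)).
General solution: C_1X_1 + C_2X_2.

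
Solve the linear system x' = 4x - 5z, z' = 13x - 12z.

x(t) = C_1e^(-4t)sin(t) + 2C_1e^(-4t)cos(t) + 2C_2e^(-4t)sin(t) - C_2e^(-4t)cos(t), z(t) = 2C_1e^(-4t)sin(t) + 3C_1e^(-4t)cos(t) + 3C_2e^(-4t)sin(t) - 2C_2e^(-4t)cos(t)

Coefficient matrix A = [[4, -5], [13, -12]].
Characteristic polynomial det(A - λI) = λ^2 + 8λ + 17 = 0.
Eigenvalues λ = -4 ± i (complex conjugate pair).
For λ=-4+i: an eigenvector is (2,3) - i(1,2) = (2 - i, 3 - 2i).
A real fundamental pair from Re and Im of e^((-4+i)t)v: X_1 = e^(-4t)(cos(t)·(2,3) + sin(t)·(1,2)), X_2 = e^(-4t)(sin(t)·(2,3) - cos(t)·(1,2)).
General solution: C_1X_1 + C_2X_2.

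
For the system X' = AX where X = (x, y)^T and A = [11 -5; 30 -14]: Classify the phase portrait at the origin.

A = [[11,-5],[30,-14]]; det(A-λI) = λ^2 + 3λ - 4.
λ = 1, -4: opposite signs.

saddle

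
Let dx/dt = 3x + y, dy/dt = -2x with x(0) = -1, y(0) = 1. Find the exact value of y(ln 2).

4

A = [[3,1],[-2,0]]; eigenvalues λ = 1, 2.
Eigenvectors: (-1,2) for λ=1, (-1,1) for λ=2.
From the initial condition, c_1 = 0, c_2 = 1.
y(ln 2) = (0)(2^1)(2) + (1)(2^2)(1) = 4.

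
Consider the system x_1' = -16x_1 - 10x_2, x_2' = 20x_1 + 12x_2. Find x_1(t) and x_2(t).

x_1(t) = -C_1e^(-2t)sin(2t) - 2C_1e^(-2t)cos(2t) - 2C_2e^(-2t)sin(2t) + C_2e^(-2t)cos(2t), x_2(t) = C_1e^(-2t)sin(2t) + 3C_1e^(-2t)cos(2t) + 3C_2e^(-2t)sin(2t) - C_2e^(-2t)cos(2t)

Coefficient matrix A = [[-16, -10], [20, 12]].
Characteristic polynomial det(A - λI) = λ^2 + 4λ + 8 = 0.
Eigenvalues λ = -2 ± 2i (complex conjugate pair).
For λ=-2+2i: an eigenvector is (-2,3) - i(-1,1) = (-2 + i, 3 - i).
A real fundamental pair from Re and Im of e^((-2+2i)t)v: X_1 = e^(-2t)(cos(2t)·(-2,3) + sin(2t)·(-1,1)), X_2 = e^(-2t)(sin(2t)·(-2,3) - cos(2t)·(-1,1)).
General solution: C_1X_1 + C_2X_2.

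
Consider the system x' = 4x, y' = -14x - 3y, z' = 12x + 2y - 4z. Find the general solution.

x(t) = c_1e^(4t), y(t) = -2c_1e^(4t) + c_2e^(-3t), z(t) = c_1e^(4t) + 2c_2e^(-3t) + c_3e^(-4t)

Coefficient matrix A = [[4, 0, 0], [-14, -3, 0], [12, 2, -4]].
det(A - λI) = 0 gives eigenvalues λ = 4, -3, -4.
For λ=4: eigenvector (1,-2,1).
For λ=-3: eigenvector (0,1,2).
For λ=-4: eigenvector (0,0,1).
General solution: c_1e^(4t)(1,-2,1) + c_2e^(-3t)(0,1,2) + c_3e^(-4t)(0,0,1).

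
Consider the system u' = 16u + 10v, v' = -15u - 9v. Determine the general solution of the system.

u(t) = 2c_1e^(t) + c_2e^(6t), v(t) = -3c_1e^(t) - c_2e^(6t)

Coefficient matrix A = [[16, 10], [-15, -9]].
Characteristic polynomial det(A - λI) = λ^2 - 7λ + 6 = 0.
Eigenvalues λ = 1, 6.
For λ=1: (A-λI) row 1 is [15, 10], so an eigenvector is (2, -3).
For λ=6: (A-λI) row 1 is [10, 10], so an eigenvector is (1, -1).
General solution: c_1e^(t)(2,-3) + c_2e^(6t)(1,-1).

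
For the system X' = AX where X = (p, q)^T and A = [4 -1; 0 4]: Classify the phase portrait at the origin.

unstable improper node

A = [[4,-1],[0,4]]; det(A-λI) = λ^2 - 8λ + 16.
repeated λ = 4 with a single eigenvector.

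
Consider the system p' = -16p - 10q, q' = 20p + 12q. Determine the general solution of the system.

Coefficient matrix A = [[-16, -10], [20, 12]].
Characteristic polynomial det(A - λI) = λ^2 + 4λ + 8 = 0.
Eigenvalues λ = -2 ± 2i (complex conjugate pair).
For λ=-2+2i: an eigenvector is (-1,1) - i(2,-3) = (-1 - 2i, 1 + 3i).
A real fundamental pair from Re and Im of e^((-2+2i)t)v: X_1 = e^(-2t)(cos(2t)·(-1,1) + sin(2t)·(2,-3)), X_2 = e^(-2t)(sin(2t)·(-1,1) - cos(2t)·(2,-3)).
General solution: c_1X_1 + c_2X_2.

p(t) = 2c_1e^(-2t)sin(2t) - c_1e^(-2t)cos(2t) - c_2e^(-2t)sin(2t) - 2c_2e^(-2t)cos(2t), q(t) = -3c_1e^(-2t)sin(2t) + c_1e^(-2t)cos(2t) + c_2e^(-2t)sin(2t) + 3c_2e^(-2t)cos(2t)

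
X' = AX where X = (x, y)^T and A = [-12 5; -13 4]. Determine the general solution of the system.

Coefficient matrix A = [[-12, 5], [-13, 4]].
Characteristic polynomial det(A - λI) = λ^2 + 8λ + 17 = 0.
Eigenvalues λ = -4 ± i (complex conjugate pair).
For λ=-4+i: an eigenvector is (1,2) - i(2,3) = (1 - 2i, 2 - 3i).
A real fundamental pair from Re and Im of e^((-4+i)t)v: X_1 = e^(-4t)(cos(t)·(1,2) + sin(t)·(2,3)), X_2 = e^(-4t)(sin(t)·(1,2) - cos(t)·(2,3)).
General solution: C_1X_1 + C_2X_2.

x(t) = 2C_1e^(-4t)sin(t) + C_1e^(-4t)cos(t) + C_2e^(-4t)sin(t) - 2C_2e^(-4t)cos(t), y(t) = 3C_1e^(-4t)sin(t) + 2C_1e^(-4t)cos(t) + 2C_2e^(-4t)sin(t) - 3C_2e^(-4t)cos(t)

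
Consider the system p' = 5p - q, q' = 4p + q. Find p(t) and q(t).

p(t) = K_1e^(3t) + K_2te^(3t) + 2K_2e^(3t), q(t) = 2K_1e^(3t) + 2K_2te^(3t) + 3K_2e^(3t)

Coefficient matrix A = [[5, -1], [4, 1]].
Characteristic polynomial det(A - λI) = λ^2 - 6λ + 9 = 0.
Single eigenvalue λ = 3 with algebraic multiplicity 2.
Eigenvector v = (1,2); generalized eigenvector w with (A-λI)w=v is (2,3).
General solution: e^(3t)[K_1·v + K_2·(t·v + w)].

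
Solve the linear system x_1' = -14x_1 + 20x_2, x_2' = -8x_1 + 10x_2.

x_1(t) = K_1e^(-2t)sin(4t) - 2K_1e^(-2t)cos(4t) - 2K_2e^(-2t)sin(4t) - K_2e^(-2t)cos(4t), x_2(t) = K_1e^(-2t)sin(4t) - K_1e^(-2t)cos(4t) - K_2e^(-2t)sin(4t) - K_2e^(-2t)cos(4t)

Coefficient matrix A = [[-14, 20], [-8, 10]].
Characteristic polynomial det(A - λI) = λ^2 + 4λ + 20 = 0.
Eigenvalues λ = -2 ± 4i (complex conjugate pair).
For λ=-2+4i: an eigenvector is (-2,-1) - i(1,1) = (-2 - i, -1 - i).
A real fundamental pair from Re and Im of e^((-2+4i)t)v: X_1 = e^(-2t)(cos(4t)·(-2,-1) + sin(4t)·(1,1)), X_2 = e^(-2t)(sin(4t)·(-2,-1) - cos(4t)·(1,1)).
General solution: K_1X_1 + K_2X_2.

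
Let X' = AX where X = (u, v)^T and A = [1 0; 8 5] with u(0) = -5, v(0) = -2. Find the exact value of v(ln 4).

-12248

A = [[1,0],[8,5]]; eigenvalues λ = 1, 5.
Eigenvectors: (-1,2) for λ=1, (0,-1) for λ=5.
From the initial condition, c_1 = 5, c_2 = 12.
v(ln 4) = (5)(4^1)(2) + (12)(4^5)(-1) = -12248.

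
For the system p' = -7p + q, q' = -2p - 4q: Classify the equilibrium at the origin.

stable node

A = [[-7,1],[-2,-4]]; det(A-λI) = λ^2 + 11λ + 30.
λ = -6, -5: both negative.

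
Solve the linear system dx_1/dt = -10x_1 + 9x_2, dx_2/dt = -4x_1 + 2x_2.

x_1(t) = 3K_1e^(-4t) + 3K_2te^(-4t) + K_2e^(-4t), x_2(t) = 2K_1e^(-4t) + 2K_2te^(-4t) + K_2e^(-4t)

Coefficient matrix A = [[-10, 9], [-4, 2]].
Characteristic polynomial det(A - λI) = λ^2 + 8λ + 16 = 0.
Single eigenvalue λ = -4 with algebraic multiplicity 2.
Eigenvector v = (3,2); generalized eigenvector w with (A-λI)w=v is (1,1).
General solution: e^(-4t)[K_1·v + K_2·(t·v + w)].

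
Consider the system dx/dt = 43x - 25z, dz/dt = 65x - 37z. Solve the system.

Coefficient matrix A = [[43, -25], [65, -37]].
Characteristic polynomial det(A - λI) = λ^2 - 6λ + 34 = 0.
Eigenvalues λ = 3 ± 5i (complex conjugate pair).
For λ=3+5i: an eigenvector is (-2,-3) - i(-1,-2) = (-2 + i, -3 + 2i).
A real fundamental pair from Re and Im of e^((3+5i)t)v: X_1 = e^(3t)(cos(5t)·(-2,-3) + sin(5t)·(-1,-2)), X_2 = e^(3t)(sin(5t)·(-2,-3) - cos(5t)·(-1,-2)).
General solution: c_1X_1 + c_2X_2.

x(t) = -c_1e^(3t)sin(5t) - 2c_1e^(3t)cos(5t) - 2c_2e^(3t)sin(5t) + c_2e^(3t)cos(5t), z(t) = -2c_1e^(3t)sin(5t) - 3c_1e^(3t)cos(5t) - 3c_2e^(3t)sin(5t) + 2c_2e^(3t)cos(5t)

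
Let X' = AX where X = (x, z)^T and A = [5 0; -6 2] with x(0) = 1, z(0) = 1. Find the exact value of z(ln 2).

-52

A = [[5,0],[-6,2]]; eigenvalues λ = 2, 5.
Eigenvectors: (0,-1) for λ=2, (-1,2) for λ=5.
From the initial condition, c_1 = -3, c_2 = -1.
z(ln 2) = (-3)(2^2)(-1) + (-1)(2^5)(2) = -52.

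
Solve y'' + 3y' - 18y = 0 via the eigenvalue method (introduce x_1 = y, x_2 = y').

y(t) = C_1e^(3t) + C_2e^(-6t)

Let x_1 = y, x_2 = y'. Then x_1' = x_2 and x_2' = 18x_1 - 3x_2.
A = [[0,1],[18,-3]]; det(A-λI) = λ^2 + 3λ - 18.
Eigenvalues λ = 3, -6 with eigenvectors (1,3), (1,-6).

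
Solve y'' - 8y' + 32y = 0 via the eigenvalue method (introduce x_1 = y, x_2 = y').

Let x_1 = y, x_2 = y'. Then x_1' = x_2 and x_2' = -32x_1 + 8x_2.
A = [[0,1],[-32,8]]; det(A-λI) = λ^2 - 8λ + 32.
Eigenvalues λ = 4 ± 4i.

y(t) = c_1e^(4t)cos(4t) + c_2e^(4t)sin(4t)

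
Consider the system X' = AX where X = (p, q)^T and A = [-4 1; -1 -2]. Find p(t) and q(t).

p(t) = -c_1e^(-3t) - c_2te^(-3t) - c_2e^(-3t), q(t) = -c_1e^(-3t) - c_2te^(-3t) - 2c_2e^(-3t)

Coefficient matrix A = [[-4, 1], [-1, -2]].
Characteristic polynomial det(A - λI) = λ^2 + 6λ + 9 = 0.
Single eigenvalue λ = -3 with algebraic multiplicity 2.
Eigenvector v = (-1,-1); generalized eigenvector w with (A-λI)w=v is (-1,-2).
General solution: e^(-3t)[c_1·v + c_2·(t·v + w)].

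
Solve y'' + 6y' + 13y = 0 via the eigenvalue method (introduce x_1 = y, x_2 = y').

Let x_1 = y, x_2 = y'. Then x_1' = x_2 and x_2' = -13x_1 - 6x_2.
A = [[0,1],[-13,-6]]; det(A-λI) = λ^2 + 6λ + 13.
Eigenvalues λ = -3 ± 2i.

y(t) = C_1e^(-3t)cos(2t) + C_2e^(-3t)sin(2t)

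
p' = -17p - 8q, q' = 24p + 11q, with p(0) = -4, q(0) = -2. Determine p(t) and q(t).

Coefficient matrix A = [[-17, -8], [24, 11]].
Characteristic polynomial det(A - λI) = λ^2 + 6λ + 5 = 0.
Eigenvalues λ = -5, -1.
For λ=-5: (A-λI) row 1 is [-12, -8], so an eigenvector is (-2, 3).
For λ=-1: (A-λI) row 1 is [-16, -8], so an eigenvector is (-1, 2).
General solution: c_1e^(-5t)(-2,3) + c_2e^(-t)(-1,2).
Applying p(0)=-4, q(0)=-2 gives c_1=10, c_2=-16.

p(t) = 16e^(-t) - 20e^(-5t), q(t) = -32e^(-t) + 30e^(-5t)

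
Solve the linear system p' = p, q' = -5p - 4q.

p(t) = -K_2e^(t), q(t) = K_1e^(-4t) + K_2e^(t)

Coefficient matrix A = [[1, 0], [-5, -4]].
Characteristic polynomial det(A - λI) = λ^2 + 3λ - 4 = 0.
Eigenvalues λ = -4, 1.
For λ=-4: (A-λI) row 1 is [5, 0], so an eigenvector is (0, 1).
For λ=1: (A-λI) row 2 is [-5, -5], so an eigenvector is (-1, 1).
General solution: K_1e^(-4t)(0,1) + K_2e^(t)(-1,1).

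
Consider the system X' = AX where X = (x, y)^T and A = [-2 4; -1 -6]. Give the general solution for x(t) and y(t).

Coefficient matrix A = [[-2, 4], [-1, -6]].
Characteristic polynomial det(A - λI) = λ^2 + 8λ + 16 = 0.
Single eigenvalue λ = -4 with algebraic multiplicity 2.
Eigenvector v = (-2,1); generalized eigenvector w with (A-λI)w=v is (3,-2).
General solution: e^(-4t)[C_1·v + C_2·(t·v + w)].

x(t) = -2C_1e^(-4t) - 2C_2te^(-4t) + 3C_2e^(-4t), y(t) = C_1e^(-4t) + C_2te^(-4t) - 2C_2e^(-4t)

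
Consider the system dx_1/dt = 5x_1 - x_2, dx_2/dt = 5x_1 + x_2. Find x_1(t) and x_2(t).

Coefficient matrix A = [[5, -1], [5, 1]].
Characteristic polynomial det(A - λI) = λ^2 - 6λ + 10 = 0.
Eigenvalues λ = 3 ± i (complex conjugate pair).
For λ=3+i: an eigenvector is (1,2) - i(0,1) = (1, 2 - i).
A real fundamental pair from Re and Im of e^((3+i)t)v: X_1 = e^(3t)(cos(t)·(1,2) + sin(t)·(0,1)), X_2 = e^(3t)(sin(t)·(1,2) - cos(t)·(0,1)).
General solution: c_1X_1 + c_2X_2.

x_1(t) = c_1e^(3t)cos(t) + c_2e^(3t)sin(t), x_2(t) = c_1e^(3t)sin(t) + 2c_1e^(3t)cos(t) + 2c_2e^(3t)sin(t) - c_2e^(3t)cos(t)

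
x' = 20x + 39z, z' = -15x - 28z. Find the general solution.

Coefficient matrix A = [[20, 39], [-15, -28]].
Characteristic polynomial det(A - λI) = λ^2 + 8λ + 25 = 0.
Eigenvalues λ = -4 ± 3i (complex conjugate pair).
For λ=-4+3i: an eigenvector is (3,-2) - i(-2,1) = (3 + 2i, -2 - i).
A real fundamental pair from Re and Im of e^((-4+3i)t)v: X_1 = e^(-4t)(cos(3t)·(3,-2) + sin(3t)·(-2,1)), X_2 = e^(-4t)(sin(3t)·(3,-2) - cos(3t)·(-2,1)).
General solution: c_1X_1 + c_2X_2.

x(t) = -2c_1e^(-4t)sin(3t) + 3c_1e^(-4t)cos(3t) + 3c_2e^(-4t)sin(3t) + 2c_2e^(-4t)cos(3t), z(t) = c_1e^(-4t)sin(3t) - 2c_1e^(-4t)cos(3t) - 2c_2e^(-4t)sin(3t) - c_2e^(-4t)cos(3t)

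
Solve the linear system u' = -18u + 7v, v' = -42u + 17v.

u(t) = -c_1e^(-4t) - c_2e^(3t), v(t) = -2c_1e^(-4t) - 3c_2e^(3t)

Coefficient matrix A = [[-18, 7], [-42, 17]].
Characteristic polynomial det(A - λI) = λ^2 + λ - 12 = 0.
Eigenvalues λ = -4, 3.
For λ=-4: (A-λI) row 1 is [-14, 7], so an eigenvector is (-1, -2).
For λ=3: (A-λI) row 1 is [-21, 7], so an eigenvector is (-1, -3).
General solution: c_1e^(-4t)(-1,-2) + c_2e^(3t)(-1,-3).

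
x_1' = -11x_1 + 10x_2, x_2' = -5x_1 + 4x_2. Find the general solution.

x_1(t) = -C_1e^(-t) - 2C_2e^(-6t), x_2(t) = -C_1e^(-t) - C_2e^(-6t)

Coefficient matrix A = [[-11, 10], [-5, 4]].
Characteristic polynomial det(A - λI) = λ^2 + 7λ + 6 = 0.
Eigenvalues λ = -1, -6.
For λ=-1: (A-λI) row 1 is [-10, 10], so an eigenvector is (-1, -1).
For λ=-6: (A-λI) row 1 is [-5, 10], so an eigenvector is (-2, -1).
General solution: C_1e^(-t)(-1,-1) + C_2e^(-6t)(-2,-1).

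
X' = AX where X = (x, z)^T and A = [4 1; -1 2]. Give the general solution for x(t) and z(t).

Coefficient matrix A = [[4, 1], [-1, 2]].
Characteristic polynomial det(A - λI) = λ^2 - 6λ + 9 = 0.
Single eigenvalue λ = 3 with algebraic multiplicity 2.
Eigenvector v = (-1,1); generalized eigenvector w with (A-λI)w=v is (-1,0).
General solution: e^(3t)[C_1·v + C_2·(t·v + w)].

x(t) = -C_1e^(3t) - C_2te^(3t) - C_2e^(3t), z(t) = C_1e^(3t) + C_2te^(3t)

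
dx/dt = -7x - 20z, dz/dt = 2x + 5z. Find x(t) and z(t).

Coefficient matrix A = [[-7, -20], [2, 5]].
Characteristic polynomial det(A - λI) = λ^2 + 2λ + 5 = 0.
Eigenvalues λ = -1 ± 2i (complex conjugate pair).
For λ=-1+2i: an eigenvector is (-3,1) - i(-1,0) = (-3 + i, 1).
A real fundamental pair from Re and Im of e^((-1+2i)t)v: X_1 = e^(-t)(cos(2t)·(-3,1) + sin(2t)·(-1,0)), X_2 = e^(-t)(sin(2t)·(-3,1) - cos(2t)·(-1,0)).
General solution: c_1X_1 + c_2X_2.

x(t) = -c_1e^(-t)sin(2t) - 3c_1e^(-t)cos(2t) - 3c_2e^(-t)sin(2t) + c_2e^(-t)cos(2t), z(t) = c_1e^(-t)cos(2t) + c_2e^(-t)sin(2t)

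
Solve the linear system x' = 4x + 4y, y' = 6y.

x(t) = -2C_1e^(6t) - C_2e^(4t), y(t) = -C_1e^(6t)

Coefficient matrix A = [[4, 4], [0, 6]].
Characteristic polynomial det(A - λI) = λ^2 - 10λ + 24 = 0.
Eigenvalues λ = 6, 4.
For λ=6: (A-λI) row 1 is [-2, 4], so an eigenvector is (-2, -1).
For λ=4: (A-λI) row 1 is [0, 4], so an eigenvector is (-1, 0).
General solution: C_1e^(6t)(-2,-1) + C_2e^(4t)(-1,0).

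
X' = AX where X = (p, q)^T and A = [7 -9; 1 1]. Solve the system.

p(t) = 3C_1e^(4t) + 3C_2te^(4t) + C_2e^(4t), q(t) = C_1e^(4t) + C_2te^(4t)

Coefficient matrix A = [[7, -9], [1, 1]].
Characteristic polynomial det(A - λI) = λ^2 - 8λ + 16 = 0.
Single eigenvalue λ = 4 with algebraic multiplicity 2.
Eigenvector v = (3,1); generalized eigenvector w with (A-λI)w=v is (1,0).
General solution: e^(4t)[C_1·v + C_2·(t·v + w)].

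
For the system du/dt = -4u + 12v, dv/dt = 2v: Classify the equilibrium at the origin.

A = [[-4,12],[0,2]]; det(A-λI) = λ^2 + 2λ - 8.
λ = 2, -4: opposite signs.

saddle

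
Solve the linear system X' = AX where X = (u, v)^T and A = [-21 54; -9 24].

Coefficient matrix A = [[-21, 54], [-9, 24]].
Characteristic polynomial det(A - λI) = λ^2 - 3λ - 18 = 0.
Eigenvalues λ = -3, 6.
For λ=-3: (A-λI) row 1 is [-18, 54], so an eigenvector is (-3, -1).
For λ=6: (A-λI) row 1 is [-27, 54], so an eigenvector is (-2, -1).
General solution: c_1e^(-3t)(-3,-1) + c_2e^(6t)(-2,-1).

u(t) = -3c_1e^(-3t) - 2c_2e^(6t), v(t) = -c_1e^(-3t) - c_2e^(6t)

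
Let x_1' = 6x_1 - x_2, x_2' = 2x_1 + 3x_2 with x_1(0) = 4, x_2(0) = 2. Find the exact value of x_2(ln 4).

A = [[6,-1],[2,3]]; eigenvalues λ = 4, 5.
Eigenvectors: (1,2) for λ=4, (-1,-1) for λ=5.
From the initial condition, c_1 = -2, c_2 = -6.
x_2(ln 4) = (-2)(4^4)(2) + (-6)(4^5)(-1) = 5120.

5120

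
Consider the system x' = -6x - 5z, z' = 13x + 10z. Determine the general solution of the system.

Coefficient matrix A = [[-6, -5], [13, 10]].
Characteristic polynomial det(A - λI) = λ^2 - 4λ + 5 = 0.
Eigenvalues λ = 2 ± i (complex conjugate pair).
For λ=2+i: an eigenvector is (2,-3) - i(-1,2) = (2 + i, -3 - 2i).
A real fundamental pair from Re and Im of e^((2+i)t)v: X_1 = e^(2t)(cos(t)·(2,-3) + sin(t)·(-1,2)), X_2 = e^(2t)(sin(t)·(2,-3) - cos(t)·(-1,2)).
General solution: c_1X_1 + c_2X_2.

x(t) = -c_1e^(2t)sin(t) + 2c_1e^(2t)cos(t) + 2c_2e^(2t)sin(t) + c_2e^(2t)cos(t), z(t) = 2c_1e^(2t)sin(t) - 3c_1e^(2t)cos(t) - 3c_2e^(2t)sin(t) - 2c_2e^(2t)cos(t)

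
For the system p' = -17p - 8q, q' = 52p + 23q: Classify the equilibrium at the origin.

A = [[-17,-8],[52,23]]; det(A-λI) = λ^2 - 6λ + 25.
λ = 3 ± 4i: positive real part.

unstable spiral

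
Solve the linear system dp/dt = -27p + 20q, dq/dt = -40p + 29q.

p(t) = K_1e^(t)sin(4t) + 2K_1e^(t)cos(4t) + 2K_2e^(t)sin(4t) - K_2e^(t)cos(4t), q(t) = K_1e^(t)sin(4t) + 3K_1e^(t)cos(4t) + 3K_2e^(t)sin(4t) - K_2e^(t)cos(4t)

Coefficient matrix A = [[-27, 20], [-40, 29]].
Characteristic polynomial det(A - λI) = λ^2 - 2λ + 17 = 0.
Eigenvalues λ = 1 ± 4i (complex conjugate pair).
For λ=1+4i: an eigenvector is (2,3) - i(1,1) = (2 - i, 3 - i).
A real fundamental pair from Re and Im of e^((1+4i)t)v: X_1 = e^(t)(cos(4t)·(2,3) + sin(4t)·(1,1)), X_2 = e^(t)(sin(4t)·(2,3) - cos(4t)·(1,1)).
General solution: K_1X_1 + K_2X_2.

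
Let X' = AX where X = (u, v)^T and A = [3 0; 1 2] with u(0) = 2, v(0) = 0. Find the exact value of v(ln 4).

96

A = [[3,0],[1,2]]; eigenvalues λ = 2, 3.
Eigenvectors: (0,1) for λ=2, (-1,-1) for λ=3.
From the initial condition, c_1 = -2, c_2 = -2.
v(ln 4) = (-2)(4^2)(1) + (-2)(4^3)(-1) = 96.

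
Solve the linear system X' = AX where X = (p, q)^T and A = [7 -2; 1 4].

p(t) = -c_1e^(5t) + 2c_2e^(6t), q(t) = -c_1e^(5t) + c_2e^(6t)

Coefficient matrix A = [[7, -2], [1, 4]].
Characteristic polynomial det(A - λI) = λ^2 - 11λ + 30 = 0.
Eigenvalues λ = 5, 6.
For λ=5: (A-λI) row 1 is [2, -2], so an eigenvector is (-1, -1).
For λ=6: (A-λI) row 1 is [1, -2], so an eigenvector is (2, 1).
General solution: c_1e^(5t)(-1,-1) + c_2e^(6t)(2,1).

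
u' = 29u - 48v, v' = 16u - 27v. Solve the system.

u(t) = -2c_1e^(5t) - 3c_2e^(-3t), v(t) = -c_1e^(5t) - 2c_2e^(-3t)

Coefficient matrix A = [[29, -48], [16, -27]].
Characteristic polynomial det(A - λI) = λ^2 - 2λ - 15 = 0.
Eigenvalues λ = 5, -3.
For λ=5: (A-λI) row 1 is [24, -48], so an eigenvector is (-2, -1).
For λ=-3: (A-λI) row 1 is [32, -48], so an eigenvector is (-3, -2).
General solution: c_1e^(5t)(-2,-1) + c_2e^(-3t)(-3,-2).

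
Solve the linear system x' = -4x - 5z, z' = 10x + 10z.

Coefficient matrix A = [[-4, -5], [10, 10]].
Characteristic polynomial det(A - λI) = λ^2 - 6λ + 10 = 0.
Eigenvalues λ = 3 ± i (complex conjugate pair).
For λ=3+i: an eigenvector is (-2,3) - i(-1,1) = (-2 + i, 3 - i).
A real fundamental pair from Re and Im of e^((3+i)t)v: X_1 = e^(3t)(cos(t)·(-2,3) + sin(t)·(-1,1)), X_2 = e^(3t)(sin(t)·(-2,3) - cos(t)·(-1,1)).
General solution: C_1X_1 + C_2X_2.

x(t) = -C_1e^(3t)sin(t) - 2C_1e^(3t)cos(t) - 2C_2e^(3t)sin(t) + C_2e^(3t)cos(t), z(t) = C_1e^(3t)sin(t) + 3C_1e^(3t)cos(t) + 3C_2e^(3t)sin(t) - C_2e^(3t)cos(t)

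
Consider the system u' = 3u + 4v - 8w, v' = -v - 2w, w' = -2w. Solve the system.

Coefficient matrix A = [[3, 4, -8], [0, -1, -2], [0, 0, -2]].
det(A - λI) = 0 gives eigenvalues λ = 3, -2, -1.
For λ=3: eigenvector (1,0,0).
For λ=-2: eigenvector (0,2,1).
For λ=-1: eigenvector (-1,1,0).
General solution: C_1e^(3t)(1,0,0) + C_2e^(-2t)(0,2,1) + C_3e^(-t)(-1,1,0).

u(t) = C_1e^(3t) - C_3e^(-t), v(t) = 2C_2e^(-2t) + C_3e^(-t), w(t) = C_2e^(-2t)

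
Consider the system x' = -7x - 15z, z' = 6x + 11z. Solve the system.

x(t) = 2K_1e^(2t)sin(3t) + K_1e^(2t)cos(3t) + K_2e^(2t)sin(3t) - 2K_2e^(2t)cos(3t), z(t) = -K_1e^(2t)sin(3t) - K_1e^(2t)cos(3t) - K_2e^(2t)sin(3t) + K_2e^(2t)cos(3t)

Coefficient matrix A = [[-7, -15], [6, 11]].
Characteristic polynomial det(A - λI) = λ^2 - 4λ + 13 = 0.
Eigenvalues λ = 2 ± 3i (complex conjugate pair).
For λ=2+3i: an eigenvector is (1,-1) - i(2,-1) = (1 - 2i, -1 + i).
A real fundamental pair from Re and Im of e^((2+3i)t)v: X_1 = e^(2t)(cos(3t)·(1,-1) + sin(3t)·(2,-1)), X_2 = e^(2t)(sin(3t)·(1,-1) - cos(3t)·(2,-1)).
General solution: K_1X_1 + K_2X_2.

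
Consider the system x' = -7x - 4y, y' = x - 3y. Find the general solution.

x(t) = 2c_1e^(-5t) + 2c_2te^(-5t) + 3c_2e^(-5t), y(t) = -c_1e^(-5t) - c_2te^(-5t) - 2c_2e^(-5t)

Coefficient matrix A = [[-7, -4], [1, -3]].
Characteristic polynomial det(A - λI) = λ^2 + 10λ + 25 = 0.
Single eigenvalue λ = -5 with algebraic multiplicity 2.
Eigenvector v = (2,-1); generalized eigenvector w with (A-λI)w=v is (3,-2).
General solution: e^(-5t)[c_1·v + c_2·(t·v + w)].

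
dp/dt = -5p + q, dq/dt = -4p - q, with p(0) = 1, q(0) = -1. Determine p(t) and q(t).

Coefficient matrix A = [[-5, 1], [-4, -1]].
Characteristic polynomial det(A - λI) = λ^2 + 6λ + 9 = 0.
Single eigenvalue λ = -3 with algebraic multiplicity 2.
Eigenvector v = (-1,-2); generalized eigenvector w with (A-λI)w=v is (2,3).
General solution: e^(-3t)[K_1·v + K_2·(t·v + w)].
Applying p(0)=1, q(0)=-1 gives K_1=5, K_2=3.

p(t) = -3te^(-3t) + e^(-3t), q(t) = -6te^(-3t) - e^(-3t)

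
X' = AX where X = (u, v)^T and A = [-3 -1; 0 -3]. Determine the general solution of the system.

u(t) = -c_1e^(-3t) - c_2te^(-3t) + 3c_2e^(-3t), v(t) = c_2e^(-3t)

Coefficient matrix A = [[-3, -1], [0, -3]].
Characteristic polynomial det(A - λI) = λ^2 + 6λ + 9 = 0.
Single eigenvalue λ = -3 with algebraic multiplicity 2.
Eigenvector v = (-1,0); generalized eigenvector w with (A-λI)w=v is (3,1).
General solution: e^(-3t)[c_1·v + c_2·(t·v + w)].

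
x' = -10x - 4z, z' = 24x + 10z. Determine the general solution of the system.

x(t) = -K_1e^(2t) - K_2e^(-2t), z(t) = 3K_1e^(2t) + 2K_2e^(-2t)

Coefficient matrix A = [[-10, -4], [24, 10]].
Characteristic polynomial det(A - λI) = λ^2 - 4 = 0.
Eigenvalues λ = 2, -2.
For λ=2: (A-λI) row 1 is [-12, -4], so an eigenvector is (-1, 3).
For λ=-2: (A-λI) row 1 is [-8, -4], so an eigenvector is (-1, 2).
General solution: K_1e^(2t)(-1,3) + K_2e^(-2t)(-1,2).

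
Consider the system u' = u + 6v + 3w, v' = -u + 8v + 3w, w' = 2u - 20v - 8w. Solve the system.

u(t) = C_2e^(t) - C_3e^(-2t), v(t) = C_1e^(2t) + C_2e^(t) - C_3e^(-2t), w(t) = -2C_1e^(2t) - 2C_2e^(t) + 3C_3e^(-2t)

Coefficient matrix A = [[1, 6, 3], [-1, 8, 3], [2, -20, -8]].
det(A - λI) = 0 gives eigenvalues λ = 2, 1, -2.
For λ=2: eigenvector (0,1,-2).
For λ=1: eigenvector (1,1,-2).
For λ=-2: eigenvector (-1,-1,3).
General solution: C_1e^(2t)(0,1,-2) + C_2e^(t)(1,1,-2) + C_3e^(-2t)(-1,-1,3).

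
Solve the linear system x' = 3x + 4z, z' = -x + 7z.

Coefficient matrix A = [[3, 4], [-1, 7]].
Characteristic polynomial det(A - λI) = λ^2 - 10λ + 25 = 0.
Single eigenvalue λ = 5 with algebraic multiplicity 2.
Eigenvector v = (2,1); generalized eigenvector w with (A-λI)w=v is (3,2).
General solution: e^(5t)[c_1·v + c_2·(t·v + w)].

x(t) = 2c_1e^(5t) + 2c_2te^(5t) + 3c_2e^(5t), z(t) = c_1e^(5t) + c_2te^(5t) + 2c_2e^(5t)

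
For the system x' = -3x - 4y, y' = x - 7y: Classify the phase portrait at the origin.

A = [[-3,-4],[1,-7]]; det(A-λI) = λ^2 + 10λ + 25.
repeated λ = -5 with a single eigenvector.

stable improper node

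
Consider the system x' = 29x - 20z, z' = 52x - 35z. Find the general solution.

Coefficient matrix A = [[29, -20], [52, -35]].
Characteristic polynomial det(A - λI) = λ^2 + 6λ + 25 = 0.
Eigenvalues λ = -3 ± 4i (complex conjugate pair).
For λ=-3+4i: an eigenvector is (-2,-3) - i(-1,-2) = (-2 + i, -3 + 2i).
A real fundamental pair from Re and Im of e^((-3+4i)t)v: X_1 = e^(-3t)(cos(4t)·(-2,-3) + sin(4t)·(-1,-2)), X_2 = e^(-3t)(sin(4t)·(-2,-3) - cos(4t)·(-1,-2)).
General solution: C_1X_1 + C_2X_2.

x(t) = -C_1e^(-3t)sin(4t) - 2C_1e^(-3t)cos(4t) - 2C_2e^(-3t)sin(4t) + C_2e^(-3t)cos(4t), z(t) = -2C_1e^(-3t)sin(4t) - 3C_1e^(-3t)cos(4t) - 3C_2e^(-3t)sin(4t) + 2C_2e^(-3t)cos(4t)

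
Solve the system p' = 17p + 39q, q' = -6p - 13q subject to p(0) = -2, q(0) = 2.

p(t) = 16e^(2t)sin(3t) - 2e^(2t)cos(3t), q(t) = -6e^(2t)sin(3t) + 2e^(2t)cos(3t)

Coefficient matrix A = [[17, 39], [-6, -13]].
Characteristic polynomial det(A - λI) = λ^2 - 4λ + 13 = 0.
Eigenvalues λ = 2 ± 3i (complex conjugate pair).
For λ=2+3i: an eigenvector is (2,-1) - i(-3,1) = (2 + 3i, -1 - i).
A real fundamental pair from Re and Im of e^((2+3i)t)v: X_1 = e^(2t)(cos(3t)·(2,-1) + sin(3t)·(-3,1)), X_2 = e^(2t)(sin(3t)·(2,-1) - cos(3t)·(-3,1)).
General solution: K_1X_1 + K_2X_2.
Applying p(0)=-2, q(0)=2 gives K_1=-4, K_2=2.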